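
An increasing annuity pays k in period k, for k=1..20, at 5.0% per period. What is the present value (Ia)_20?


(Ia)_n = sum_{k=1}^{n} k * v^k, v = 1/(1+i)
v = 0.952381
Sum computed term by term:
(Ia)_20 = 110.9506


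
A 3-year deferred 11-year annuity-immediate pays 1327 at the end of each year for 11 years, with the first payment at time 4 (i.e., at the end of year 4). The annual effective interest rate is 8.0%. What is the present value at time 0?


PV at time 3 of the 11-year annuity-immediate:
a_n = 1327 * (1-(1+0.08)^(-11))/0.08 = 9473.4056
Discount back 3 years to time 0:
PV = 9473.4056 * (1+0.08)^(-3)
= 9473.4056 * 0.793832
= 7520.2948


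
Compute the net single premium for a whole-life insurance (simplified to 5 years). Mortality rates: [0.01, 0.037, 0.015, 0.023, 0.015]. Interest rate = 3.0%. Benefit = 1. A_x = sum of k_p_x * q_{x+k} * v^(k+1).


v = 0.970874
Year 0: k_p_x=1.0, q=0.01, term=0.009709
Year 1: k_p_x=0.99, q=0.037, term=0.034527
Year 2: k_p_x=0.95337, q=0.015, term=0.013087
Year 3: k_p_x=0.939069, q=0.023, term=0.01919
Year 4: k_p_x=0.917471, q=0.015, term=0.011871
A_x = 0.0884


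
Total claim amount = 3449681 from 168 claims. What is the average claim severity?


severity = total / number
= 3449681 / 168
= 20533.8155


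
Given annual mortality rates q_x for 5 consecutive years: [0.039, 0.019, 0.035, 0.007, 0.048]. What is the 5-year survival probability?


p_k = 1 - q_k for each year
Survival = product of (1 - q_k)
= 0.961 * 0.981 * 0.965 * 0.993 * 0.952
= 0.86


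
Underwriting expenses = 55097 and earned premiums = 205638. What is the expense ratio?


Expense ratio = expenses / premiums
= 55097 / 205638
= 0.2679


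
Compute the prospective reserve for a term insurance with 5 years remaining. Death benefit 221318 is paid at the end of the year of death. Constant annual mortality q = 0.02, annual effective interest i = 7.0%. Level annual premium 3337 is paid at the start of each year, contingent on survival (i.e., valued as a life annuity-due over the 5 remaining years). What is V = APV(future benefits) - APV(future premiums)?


v = 1/(1+i) = 0.934579
APV(future benefits) per unit = sum_{k=0}^{4} k_p_x * q * v^(k+1) = 0.079004
APV(future benefits) = 221318 * 0.079004 = 17484.9563
Life annuity-due factor ä_{x:5} = sum_{k=0}^{4} k_p_x * v^k = 4.226702
APV(future premiums) = 3337 * 4.226702 = 14104.5035
V = 17484.9563 - 14104.5035
= 3380.4528


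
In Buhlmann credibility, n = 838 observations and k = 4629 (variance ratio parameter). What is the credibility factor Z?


Z = n / (n + k)
= 838 / (838 + 4629)
= 838 / 5467
= 0.1533


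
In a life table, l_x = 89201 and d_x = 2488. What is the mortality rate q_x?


q_x = d_x / l_x
= 2488 / 89201
= 0.0279


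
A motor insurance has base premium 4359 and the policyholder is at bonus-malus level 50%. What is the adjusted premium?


adjusted = base * BM_level / 100
= 4359 * 50 / 100
= 4359 * 0.5
= 2179.5


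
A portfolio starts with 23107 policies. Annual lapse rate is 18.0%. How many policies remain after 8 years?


remaining = initial * (1 - lapse)^years
= 23107 * (1 - 0.18)^8
= 23107 * 0.204414
= 4723.3963


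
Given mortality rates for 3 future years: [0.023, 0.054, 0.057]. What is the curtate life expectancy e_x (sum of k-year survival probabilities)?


e_x = sum_{k=1}^{n} k_p_x
k_p_x values:
  1_p_x = 0.977
  2_p_x = 0.924242
  3_p_x = 0.87156
e_x = 2.7728


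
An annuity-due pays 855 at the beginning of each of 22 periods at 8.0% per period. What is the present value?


PV_due = PMT * (1-(1+i)^(-n))/i * (1+i)
PV_immediate = 8721.6358
PV_due = 8721.6358 * 1.08
= 9419.3667


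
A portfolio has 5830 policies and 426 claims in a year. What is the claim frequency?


frequency = claims / policies
= 426 / 5830
= 0.0731


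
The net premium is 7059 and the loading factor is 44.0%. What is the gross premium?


Gross = net * (1 + loading)
= 7059 * (1 + 0.44)
= 7059 * 1.44
= 10164.96


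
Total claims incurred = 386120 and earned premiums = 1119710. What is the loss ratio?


Loss ratio = claims / premiums
= 386120 / 1119710
= 0.3448


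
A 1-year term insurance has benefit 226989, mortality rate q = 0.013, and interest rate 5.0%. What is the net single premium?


NSP = benefit * q * v
v = 1/(1+i) = 0.952381
NSP = 226989 * 0.013 * 0.952381
= 2810.34


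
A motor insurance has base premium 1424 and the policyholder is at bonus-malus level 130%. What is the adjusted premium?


adjusted = base * BM_level / 100
= 1424 * 130 / 100
= 1424 * 1.3
= 1851.2


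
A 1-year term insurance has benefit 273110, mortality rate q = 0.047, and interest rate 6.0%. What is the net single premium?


NSP = benefit * q * v
v = 1/(1+i) = 0.943396
NSP = 273110 * 0.047 * 0.943396
= 12109.5943


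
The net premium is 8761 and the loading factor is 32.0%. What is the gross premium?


Gross = net * (1 + loading)
= 8761 * (1 + 0.32)
= 8761 * 1.32
= 11564.52


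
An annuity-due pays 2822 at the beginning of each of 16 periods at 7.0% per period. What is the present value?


PV_due = PMT * (1-(1+i)^(-n))/i * (1+i)
PV_immediate = 26658.4424
PV_due = 26658.4424 * 1.07
= 28524.5333


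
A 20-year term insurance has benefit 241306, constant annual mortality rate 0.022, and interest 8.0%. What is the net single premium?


NSP = benefit * sum_{k=0}^{n-1} k_p_x * q * v^(k+1)
With constant q=0.022, v=0.925926
Sum = 0.186029
NSP = 241306 * 0.186029
= 44890.025


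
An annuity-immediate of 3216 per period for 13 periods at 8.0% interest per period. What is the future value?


FV = PMT * ((1+i)^n - 1) / i
= 3216 * ((1.08)^13 - 1) / 0.08
= 3216 * (2.719624 - 1) / 0.08
= 69128.8738


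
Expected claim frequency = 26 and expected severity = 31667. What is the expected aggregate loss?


E[S] = E[N] * E[X]
= 26 * 31667
= 823342


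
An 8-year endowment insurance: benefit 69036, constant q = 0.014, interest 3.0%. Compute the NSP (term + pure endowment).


Term component = 6475.3907
Pure endowment = 8_p_x * v^8 * benefit = 0.893337 * 0.789409 * 69036 = 48684.7722
NSP = 55160.1628


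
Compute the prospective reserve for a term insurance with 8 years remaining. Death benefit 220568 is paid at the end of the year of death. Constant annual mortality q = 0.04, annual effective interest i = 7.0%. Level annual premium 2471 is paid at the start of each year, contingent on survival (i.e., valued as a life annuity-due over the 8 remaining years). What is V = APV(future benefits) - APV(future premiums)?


v = 1/(1+i) = 0.934579
APV(future benefits) per unit = sum_{k=0}^{7} k_p_x * q * v^(k+1) = 0.210962
APV(future benefits) = 220568 * 0.210962 = 46531.402
Life annuity-due factor ä_{x:8} = sum_{k=0}^{7} k_p_x * v^k = 5.643226
APV(future premiums) = 2471 * 5.643226 = 13944.4107
V = 46531.402 - 13944.4107
= 32586.9913


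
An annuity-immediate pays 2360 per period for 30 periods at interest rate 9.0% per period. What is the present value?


PV = PMT * (1 - (1+i)^(-n)) / i
= 2360 * (1 - (1+0.09)^(-30)) / 0.09
= 2360 * (1 - 0.075371) / 0.09
= 2360 * 10.273654
= 24245.8235


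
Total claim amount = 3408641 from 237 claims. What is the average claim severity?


severity = total / number
= 3408641 / 237
= 14382.4515


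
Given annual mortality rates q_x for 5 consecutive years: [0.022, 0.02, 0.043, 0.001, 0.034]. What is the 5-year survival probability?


p_k = 1 - q_k for each year
Survival = product of (1 - q_k)
= 0.978 * 0.98 * 0.957 * 0.999 * 0.966
= 0.8852


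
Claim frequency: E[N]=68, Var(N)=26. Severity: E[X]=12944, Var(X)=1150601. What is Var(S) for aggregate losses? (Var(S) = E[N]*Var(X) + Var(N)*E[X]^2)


Var(S) = E[N]*Var(X) + Var(N)*E[X]^2
= 68*1150601 + 26*12944^2
= 78240868 + 4356225536
= 4.4345e+09


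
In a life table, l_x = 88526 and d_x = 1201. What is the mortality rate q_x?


q_x = d_x / l_x
= 1201 / 88526
= 0.0136


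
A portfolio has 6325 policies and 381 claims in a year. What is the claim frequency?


frequency = claims / policies
= 381 / 6325
= 0.0602


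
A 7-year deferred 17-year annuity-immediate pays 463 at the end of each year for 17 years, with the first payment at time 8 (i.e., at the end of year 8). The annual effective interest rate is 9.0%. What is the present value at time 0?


PV at time 7 of the 17-year annuity-immediate:
a_n = 463 * (1-(1+0.09)^(-17))/0.09 = 3955.7013
Discount back 7 years to time 0:
PV = 3955.7013 * (1+0.09)^(-7)
= 3955.7013 * 0.547034
= 2163.9041


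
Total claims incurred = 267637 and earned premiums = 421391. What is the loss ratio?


Loss ratio = claims / premiums
= 267637 / 421391
= 0.6351


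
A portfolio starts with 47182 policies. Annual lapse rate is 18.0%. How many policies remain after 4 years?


remaining = initial * (1 - lapse)^years
= 47182 * (1 - 0.18)^4
= 47182 * 0.452122
= 21332.0089


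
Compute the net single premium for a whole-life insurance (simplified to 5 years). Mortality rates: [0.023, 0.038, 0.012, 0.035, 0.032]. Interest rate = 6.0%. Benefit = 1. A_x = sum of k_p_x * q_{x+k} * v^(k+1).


v = 0.943396
Year 0: k_p_x=1.0, q=0.023, term=0.021698
Year 1: k_p_x=0.977, q=0.038, term=0.033042
Year 2: k_p_x=0.939874, q=0.012, term=0.00947
Year 3: k_p_x=0.928596, q=0.035, term=0.025744
Year 4: k_p_x=0.896095, q=0.032, term=0.021428
A_x = 0.1114


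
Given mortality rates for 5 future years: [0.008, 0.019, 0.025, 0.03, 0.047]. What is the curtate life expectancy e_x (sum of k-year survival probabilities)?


e_x = sum_{k=1}^{n} k_p_x
k_p_x values:
  1_p_x = 0.992
  2_p_x = 0.973152
  3_p_x = 0.948823
  4_p_x = 0.920359
  5_p_x = 0.877102
e_x = 4.7114


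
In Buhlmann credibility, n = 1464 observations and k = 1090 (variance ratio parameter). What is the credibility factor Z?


Z = n / (n + k)
= 1464 / (1464 + 1090)
= 1464 / 2554
= 0.5732


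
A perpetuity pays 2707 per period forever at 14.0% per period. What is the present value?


PV = PMT / i
= 2707 / 0.14
= 19335.7143


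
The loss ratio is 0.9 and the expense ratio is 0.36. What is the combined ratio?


Combined ratio = loss ratio + expense ratio
= 0.9 + 0.36
= 1.26


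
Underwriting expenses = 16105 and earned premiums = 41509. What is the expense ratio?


Expense ratio = expenses / premiums
= 16105 / 41509
= 0.388


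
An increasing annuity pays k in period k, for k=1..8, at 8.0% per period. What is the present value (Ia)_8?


(Ia)_n = sum_{k=1}^{n} k * v^k, v = 1/(1+i)
v = 0.925926
Sum computed term by term:
(Ia)_8 = 23.5527


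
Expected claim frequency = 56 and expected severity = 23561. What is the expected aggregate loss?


E[S] = E[N] * E[X]
= 56 * 23561
= 1.3194e+06


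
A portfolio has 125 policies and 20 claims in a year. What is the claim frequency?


frequency = claims / policies
= 20 / 125
= 0.16


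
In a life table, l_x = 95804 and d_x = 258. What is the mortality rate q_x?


q_x = d_x / l_x
= 258 / 95804
= 0.0027


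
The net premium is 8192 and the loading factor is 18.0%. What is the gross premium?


Gross = net * (1 + loading)
= 8192 * (1 + 0.18)
= 8192 * 1.18
= 9666.56


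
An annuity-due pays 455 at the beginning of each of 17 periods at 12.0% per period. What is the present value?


PV_due = PMT * (1-(1+i)^(-n))/i * (1+i)
PV_immediate = 3239.4319
PV_due = 3239.4319 * 1.12
= 3628.1637


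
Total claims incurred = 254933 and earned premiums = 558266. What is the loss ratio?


Loss ratio = claims / premiums
= 254933 / 558266
= 0.4567


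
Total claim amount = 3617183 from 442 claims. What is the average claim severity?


severity = total / number
= 3617183 / 442
= 8183.6719


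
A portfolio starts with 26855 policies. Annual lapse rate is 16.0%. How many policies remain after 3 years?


remaining = initial * (1 - lapse)^years
= 26855 * (1 - 0.16)^3
= 26855 * 0.592704
= 15917.0659


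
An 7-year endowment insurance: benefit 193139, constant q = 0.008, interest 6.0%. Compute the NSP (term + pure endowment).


Term component = 8436.8585
Pure endowment = 7_p_x * v^7 * benefit = 0.945326 * 0.665057 * 193139 = 121425.703
NSP = 129862.5615


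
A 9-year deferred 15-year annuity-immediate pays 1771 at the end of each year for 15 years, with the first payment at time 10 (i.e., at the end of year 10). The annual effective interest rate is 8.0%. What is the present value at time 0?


PV at time 9 of the 15-year annuity-immediate:
a_n = 1771 * (1-(1+0.08)^(-15))/0.08 = 15158.8368
Discount back 9 years to time 0:
PV = 15158.8368 * (1+0.08)^(-9)
= 15158.8368 * 0.500249
= 7583.1924


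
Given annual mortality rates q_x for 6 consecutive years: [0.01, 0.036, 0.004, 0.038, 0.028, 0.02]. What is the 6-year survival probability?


p_k = 1 - q_k for each year
Survival = product of (1 - q_k)
= 0.99 * 0.964 * 0.996 * 0.962 * 0.972 * 0.98
= 0.871


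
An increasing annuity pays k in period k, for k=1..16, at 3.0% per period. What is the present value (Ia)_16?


(Ia)_n = sum_{k=1}^{n} k * v^k, v = 1/(1+i)
v = 0.970874
Sum computed term by term:
(Ia)_16 = 98.9088


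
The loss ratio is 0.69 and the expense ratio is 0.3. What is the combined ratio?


Combined ratio = loss ratio + expense ratio
= 0.69 + 0.3
= 0.99


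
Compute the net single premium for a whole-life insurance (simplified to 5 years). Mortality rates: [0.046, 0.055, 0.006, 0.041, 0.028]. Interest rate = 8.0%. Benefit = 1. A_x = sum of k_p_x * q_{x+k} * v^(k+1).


v = 0.925926
Year 0: k_p_x=1.0, q=0.046, term=0.042593
Year 1: k_p_x=0.954, q=0.055, term=0.044985
Year 2: k_p_x=0.90153, q=0.006, term=0.004294
Year 3: k_p_x=0.896121, q=0.041, term=0.027006
Year 4: k_p_x=0.85938, q=0.028, term=0.016377
A_x = 0.1353


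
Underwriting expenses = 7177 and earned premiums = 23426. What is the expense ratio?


Expense ratio = expenses / premiums
= 7177 / 23426
= 0.3064


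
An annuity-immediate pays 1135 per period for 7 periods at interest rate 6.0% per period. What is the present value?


PV = PMT * (1 - (1+i)^(-n)) / i
= 1135 * (1 - (1+0.06)^(-7)) / 0.06
= 1135 * (1 - 0.665057) / 0.06
= 1135 * 5.582381
= 6336.0029


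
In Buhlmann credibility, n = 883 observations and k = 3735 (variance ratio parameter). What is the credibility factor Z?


Z = n / (n + k)
= 883 / (883 + 3735)
= 883 / 4618
= 0.1912


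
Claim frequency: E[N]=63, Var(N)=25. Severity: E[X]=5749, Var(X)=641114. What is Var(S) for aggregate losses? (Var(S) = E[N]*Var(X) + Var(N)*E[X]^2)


Var(S) = E[N]*Var(X) + Var(N)*E[X]^2
= 63*641114 + 25*5749^2
= 40390182 + 826275025
= 8.6667e+08


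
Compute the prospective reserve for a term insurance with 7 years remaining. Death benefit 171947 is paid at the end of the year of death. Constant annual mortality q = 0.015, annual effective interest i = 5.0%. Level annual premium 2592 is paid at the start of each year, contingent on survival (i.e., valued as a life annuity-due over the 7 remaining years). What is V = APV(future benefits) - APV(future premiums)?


v = 1/(1+i) = 0.952381
APV(future benefits) per unit = sum_{k=0}^{6} k_p_x * q * v^(k+1) = 0.08323
APV(future benefits) = 171947 * 0.08323 = 14311.2126
Life annuity-due factor ä_{x:7} = sum_{k=0}^{6} k_p_x * v^k = 5.826126
APV(future premiums) = 2592 * 5.826126 = 15101.3185
V = 14311.2126 - 15101.3185
= -790.1059


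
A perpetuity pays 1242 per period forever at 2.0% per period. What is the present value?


PV = PMT / i
= 1242 / 0.02
= 62100.0


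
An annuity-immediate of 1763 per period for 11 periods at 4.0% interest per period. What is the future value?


FV = PMT * ((1+i)^n - 1) / i
= 1763 * ((1.04)^11 - 1) / 0.04
= 1763 * (1.539454 - 1) / 0.04
= 23776.4375


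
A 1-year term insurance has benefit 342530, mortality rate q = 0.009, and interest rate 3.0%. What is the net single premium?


NSP = benefit * q * v
v = 1/(1+i) = 0.970874
NSP = 342530 * 0.009 * 0.970874
= 2992.9806


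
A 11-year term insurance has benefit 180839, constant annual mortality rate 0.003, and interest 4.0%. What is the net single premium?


NSP = benefit * sum_{k=0}^{n-1} k_p_x * q * v^(k+1)
With constant q=0.003, v=0.961538
Sum = 0.025921
NSP = 180839 * 0.025921
= 4687.556


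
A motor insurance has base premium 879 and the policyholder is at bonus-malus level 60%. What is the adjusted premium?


adjusted = base * BM_level / 100
= 879 * 60 / 100
= 879 * 0.6
= 527.4


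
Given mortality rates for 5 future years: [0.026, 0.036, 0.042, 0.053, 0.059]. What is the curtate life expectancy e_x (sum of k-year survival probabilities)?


e_x = sum_{k=1}^{n} k_p_x
k_p_x values:
  1_p_x = 0.974
  2_p_x = 0.938936
  3_p_x = 0.899501
  4_p_x = 0.851827
  5_p_x = 0.801569
e_x = 4.4658


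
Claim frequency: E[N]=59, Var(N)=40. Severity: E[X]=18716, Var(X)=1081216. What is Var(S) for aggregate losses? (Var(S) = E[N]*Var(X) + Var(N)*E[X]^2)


Var(S) = E[N]*Var(X) + Var(N)*E[X]^2
= 59*1081216 + 40*18716^2
= 63791744 + 14011546240
= 1.4075e+10


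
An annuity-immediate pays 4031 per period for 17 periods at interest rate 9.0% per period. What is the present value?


PV = PMT * (1 - (1+i)^(-n)) / i
= 4031 * (1 - (1+0.09)^(-17)) / 0.09
= 4031 * (1 - 0.231073) / 0.09
= 4031 * 8.543631
= 34439.378


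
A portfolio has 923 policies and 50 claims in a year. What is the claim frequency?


frequency = claims / policies
= 50 / 923
= 0.0542


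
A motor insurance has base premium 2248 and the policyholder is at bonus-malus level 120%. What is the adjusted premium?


adjusted = base * BM_level / 100
= 2248 * 120 / 100
= 2248 * 1.2
= 2697.6


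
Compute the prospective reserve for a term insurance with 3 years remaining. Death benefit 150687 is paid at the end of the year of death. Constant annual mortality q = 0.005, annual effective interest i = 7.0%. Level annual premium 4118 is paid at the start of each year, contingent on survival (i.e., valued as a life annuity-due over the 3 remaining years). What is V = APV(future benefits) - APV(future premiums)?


v = 1/(1+i) = 0.934579
APV(future benefits) per unit = sum_{k=0}^{2} k_p_x * q * v^(k+1) = 0.013059
APV(future benefits) = 150687 * 0.013059 = 1967.8263
Life annuity-due factor ä_{x:3} = sum_{k=0}^{2} k_p_x * v^k = 2.794633
APV(future premiums) = 4118 * 2.794633 = 11508.2975
V = 1967.8263 - 11508.2975
= -9540.4713


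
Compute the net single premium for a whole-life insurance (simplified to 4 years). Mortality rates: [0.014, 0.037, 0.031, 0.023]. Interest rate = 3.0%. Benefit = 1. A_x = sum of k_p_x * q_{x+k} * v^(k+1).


v = 0.970874
Year 0: k_p_x=1.0, q=0.014, term=0.013592
Year 1: k_p_x=0.986, q=0.037, term=0.034388
Year 2: k_p_x=0.949518, q=0.031, term=0.026937
Year 3: k_p_x=0.920083, q=0.023, term=0.018802
A_x = 0.0937


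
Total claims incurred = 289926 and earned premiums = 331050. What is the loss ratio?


Loss ratio = claims / premiums
= 289926 / 331050
= 0.8758


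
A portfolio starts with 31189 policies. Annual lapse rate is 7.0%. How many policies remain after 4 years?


remaining = initial * (1 - lapse)^years
= 31189 * (1 - 0.07)^4
= 31189 * 0.748052
= 23330.9941


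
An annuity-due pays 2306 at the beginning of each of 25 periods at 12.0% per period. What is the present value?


PV_due = PMT * (1-(1+i)^(-n))/i * (1+i)
PV_immediate = 18086.2788
PV_due = 18086.2788 * 1.12
= 20256.6322


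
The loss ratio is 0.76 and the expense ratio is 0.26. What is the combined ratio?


Combined ratio = loss ratio + expense ratio
= 0.76 + 0.26
= 1.02


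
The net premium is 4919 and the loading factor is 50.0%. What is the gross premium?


Gross = net * (1 + loading)
= 4919 * (1 + 0.5)
= 4919 * 1.5
= 7378.5


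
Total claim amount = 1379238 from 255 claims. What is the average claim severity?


severity = total / number
= 1379238 / 255
= 5408.7765


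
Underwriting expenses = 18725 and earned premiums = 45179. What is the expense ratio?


Expense ratio = expenses / premiums
= 18725 / 45179
= 0.4145


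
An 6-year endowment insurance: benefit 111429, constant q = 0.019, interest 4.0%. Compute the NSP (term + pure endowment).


Term component = 10607.5961
Pure endowment = 6_p_x * v^6 * benefit = 0.89128 * 0.790315 * 111429 = 78489.6227
NSP = 89097.2188


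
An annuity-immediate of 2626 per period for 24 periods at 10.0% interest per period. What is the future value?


FV = PMT * ((1+i)^n - 1) / i
= 2626 * ((1.1)^24 - 1) / 0.1
= 2626 * (9.849733 - 1) / 0.1
= 232393.9801


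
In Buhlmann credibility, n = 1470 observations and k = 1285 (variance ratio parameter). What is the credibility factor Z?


Z = n / (n + k)
= 1470 / (1470 + 1285)
= 1470 / 2755
= 0.5336


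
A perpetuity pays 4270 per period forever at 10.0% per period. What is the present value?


PV = PMT / i
= 4270 / 0.1
= 42700.0


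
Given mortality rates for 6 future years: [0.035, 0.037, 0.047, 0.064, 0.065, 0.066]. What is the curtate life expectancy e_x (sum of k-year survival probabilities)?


e_x = sum_{k=1}^{n} k_p_x
k_p_x values:
  1_p_x = 0.965
  2_p_x = 0.929295
  3_p_x = 0.885618
  4_p_x = 0.828939
  5_p_x = 0.775058
  6_p_x = 0.723904
e_x = 5.1078


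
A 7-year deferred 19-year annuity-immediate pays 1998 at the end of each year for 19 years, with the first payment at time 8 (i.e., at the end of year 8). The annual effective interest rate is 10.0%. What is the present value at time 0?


PV at time 7 of the 19-year annuity-immediate:
a_n = 1998 * (1-(1+0.1)^(-19))/0.1 = 16713.1103
Discount back 7 years to time 0:
PV = 16713.1103 * (1+0.1)^(-7)
= 16713.1103 * 0.513158
= 8576.4683


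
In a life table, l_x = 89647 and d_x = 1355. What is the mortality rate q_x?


q_x = d_x / l_x
= 1355 / 89647
= 0.0151


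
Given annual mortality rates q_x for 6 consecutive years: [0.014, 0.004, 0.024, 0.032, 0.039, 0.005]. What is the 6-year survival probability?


p_k = 1 - q_k for each year
Survival = product of (1 - q_k)
= 0.986 * 0.996 * 0.976 * 0.968 * 0.961 * 0.995
= 0.8872


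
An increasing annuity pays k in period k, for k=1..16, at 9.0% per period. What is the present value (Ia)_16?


(Ia)_n = sum_{k=1}^{n} k * v^k, v = 1/(1+i)
v = 0.917431
Sum computed term by term:
(Ia)_16 = 55.8975


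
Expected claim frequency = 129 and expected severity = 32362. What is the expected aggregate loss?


E[S] = E[N] * E[X]
= 129 * 32362
= 4.1747e+06


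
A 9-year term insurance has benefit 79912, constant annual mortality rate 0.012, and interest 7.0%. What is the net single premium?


NSP = benefit * sum_{k=0}^{n-1} k_p_x * q * v^(k+1)
With constant q=0.012, v=0.934579
Sum = 0.074937
NSP = 79912 * 0.074937
= 5988.3585


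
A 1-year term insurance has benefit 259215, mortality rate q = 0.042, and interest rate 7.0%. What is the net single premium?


NSP = benefit * q * v
v = 1/(1+i) = 0.934579
NSP = 259215 * 0.042 * 0.934579
= 10174.7944


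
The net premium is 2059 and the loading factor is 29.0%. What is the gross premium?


Gross = net * (1 + loading)
= 2059 * (1 + 0.29)
= 2059 * 1.29
= 2656.11


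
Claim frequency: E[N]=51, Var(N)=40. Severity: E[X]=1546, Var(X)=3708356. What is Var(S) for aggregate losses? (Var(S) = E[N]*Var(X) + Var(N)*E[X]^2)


Var(S) = E[N]*Var(X) + Var(N)*E[X]^2
= 51*3708356 + 40*1546^2
= 189126156 + 95604640
= 2.8473e+08


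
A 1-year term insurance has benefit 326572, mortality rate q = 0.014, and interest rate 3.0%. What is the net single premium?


NSP = benefit * q * v
v = 1/(1+i) = 0.970874
NSP = 326572 * 0.014 * 0.970874
= 4438.8427


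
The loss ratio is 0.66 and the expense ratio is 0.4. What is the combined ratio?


Combined ratio = loss ratio + expense ratio
= 0.66 + 0.4
= 1.06


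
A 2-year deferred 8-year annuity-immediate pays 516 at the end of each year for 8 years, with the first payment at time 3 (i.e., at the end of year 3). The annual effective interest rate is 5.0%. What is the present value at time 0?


PV at time 2 of the 8-year annuity-immediate:
a_n = 516 * (1-(1+0.05)^(-8))/0.05 = 3335.0178
Discount back 2 years to time 0:
PV = 3335.0178 * (1+0.05)^(-2)
= 3335.0178 * 0.907029
= 3024.9594


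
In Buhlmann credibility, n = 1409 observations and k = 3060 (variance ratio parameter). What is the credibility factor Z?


Z = n / (n + k)
= 1409 / (1409 + 3060)
= 1409 / 4469
= 0.3153


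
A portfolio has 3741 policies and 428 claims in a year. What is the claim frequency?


frequency = claims / policies
= 428 / 3741
= 0.1144


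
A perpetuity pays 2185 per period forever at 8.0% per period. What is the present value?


PV = PMT / i
= 2185 / 0.08
= 27312.5


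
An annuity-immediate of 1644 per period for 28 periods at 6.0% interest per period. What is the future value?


FV = PMT * ((1+i)^n - 1) / i
= 1644 * ((1.06)^28 - 1) / 0.06
= 1644 * (5.111687 - 1) / 0.06
= 112660.2155


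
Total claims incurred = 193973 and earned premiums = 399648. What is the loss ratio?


Loss ratio = claims / premiums
= 193973 / 399648
= 0.4854


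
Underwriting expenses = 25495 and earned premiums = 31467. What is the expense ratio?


Expense ratio = expenses / premiums
= 25495 / 31467
= 0.8102


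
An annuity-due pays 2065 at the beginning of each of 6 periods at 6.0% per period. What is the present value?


PV_due = PMT * (1-(1+i)^(-n))/i * (1+i)
PV_immediate = 10154.2747
PV_due = 10154.2747 * 1.06
= 10763.5312


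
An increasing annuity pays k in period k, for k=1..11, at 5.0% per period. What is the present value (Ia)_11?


(Ia)_n = sum_{k=1}^{n} k * v^k, v = 1/(1+i)
v = 0.952381
Sum computed term by term:
(Ia)_11 = 45.8053


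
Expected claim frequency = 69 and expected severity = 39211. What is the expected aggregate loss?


E[S] = E[N] * E[X]
= 69 * 39211
= 2.7056e+06


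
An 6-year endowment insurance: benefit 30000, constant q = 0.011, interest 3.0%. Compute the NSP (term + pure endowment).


Term component = 1740.8851
Pure endowment = 6_p_x * v^6 * benefit = 0.935789 * 0.837484 * 30000 = 23511.2466
NSP = 25252.1316


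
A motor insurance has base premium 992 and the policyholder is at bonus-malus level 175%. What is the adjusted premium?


adjusted = base * BM_level / 100
= 992 * 175 / 100
= 992 * 1.75
= 1736.0


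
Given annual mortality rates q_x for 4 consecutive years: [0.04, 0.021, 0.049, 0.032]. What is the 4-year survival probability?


p_k = 1 - q_k for each year
Survival = product of (1 - q_k)
= 0.96 * 0.979 * 0.951 * 0.968
= 0.8652


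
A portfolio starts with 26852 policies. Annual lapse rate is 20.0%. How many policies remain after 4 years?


remaining = initial * (1 - lapse)^years
= 26852 * (1 - 0.2)^4
= 26852 * 0.4096
= 10998.5792


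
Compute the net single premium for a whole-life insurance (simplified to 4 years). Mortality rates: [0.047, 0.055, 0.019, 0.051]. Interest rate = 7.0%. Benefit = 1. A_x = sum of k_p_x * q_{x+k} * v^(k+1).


v = 0.934579
Year 0: k_p_x=1.0, q=0.047, term=0.043925
Year 1: k_p_x=0.953, q=0.055, term=0.045781
Year 2: k_p_x=0.900585, q=0.019, term=0.013968
Year 3: k_p_x=0.883474, q=0.051, term=0.034374
A_x = 0.138


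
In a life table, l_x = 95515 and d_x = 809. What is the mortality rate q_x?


q_x = d_x / l_x
= 809 / 95515
= 0.0085


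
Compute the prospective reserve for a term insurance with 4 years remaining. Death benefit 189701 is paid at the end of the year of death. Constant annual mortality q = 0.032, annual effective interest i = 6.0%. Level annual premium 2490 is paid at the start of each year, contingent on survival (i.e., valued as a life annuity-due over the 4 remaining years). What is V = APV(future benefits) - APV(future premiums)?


v = 1/(1+i) = 0.943396
APV(future benefits) per unit = sum_{k=0}^{3} k_p_x * q * v^(k+1) = 0.105924
APV(future benefits) = 189701 * 0.105924 = 20093.8355
Life annuity-due factor ä_{x:4} = sum_{k=0}^{3} k_p_x * v^k = 3.508723
APV(future premiums) = 2490 * 3.508723 = 8736.7208
V = 20093.8355 - 8736.7208
= 11357.1147


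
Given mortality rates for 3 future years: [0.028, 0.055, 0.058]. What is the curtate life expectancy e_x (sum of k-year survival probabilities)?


e_x = sum_{k=1}^{n} k_p_x
k_p_x values:
  1_p_x = 0.972
  2_p_x = 0.91854
  3_p_x = 0.865265
e_x = 2.7558


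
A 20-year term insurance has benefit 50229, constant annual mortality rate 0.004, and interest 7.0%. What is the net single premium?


NSP = benefit * sum_{k=0}^{n-1} k_p_x * q * v^(k+1)
With constant q=0.004, v=0.934579
Sum = 0.041161
NSP = 50229 * 0.041161
= 2067.5002


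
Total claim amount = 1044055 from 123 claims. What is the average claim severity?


severity = total / number
= 1044055 / 123
= 8488.252


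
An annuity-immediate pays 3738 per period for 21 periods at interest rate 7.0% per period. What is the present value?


PV = PMT * (1 - (1+i)^(-n)) / i
= 3738 * (1 - (1+0.07)^(-21)) / 0.07
= 3738 * (1 - 0.241513) / 0.07
= 3738 * 10.835527
= 40503.2012


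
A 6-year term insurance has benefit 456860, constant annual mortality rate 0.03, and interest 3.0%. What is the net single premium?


NSP = benefit * sum_{k=0}^{n-1} k_p_x * q * v^(k+1)
With constant q=0.03, v=0.970874
Sum = 0.1512
NSP = 456860 * 0.1512
= 69077.0172


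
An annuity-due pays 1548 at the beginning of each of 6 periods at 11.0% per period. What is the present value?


PV_due = PMT * (1-(1+i)^(-n))/i * (1+i)
PV_immediate = 6548.8726
PV_due = 6548.8726 * 1.11
= 7269.2486


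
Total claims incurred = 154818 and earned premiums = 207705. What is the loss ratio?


Loss ratio = claims / premiums
= 154818 / 207705
= 0.7454


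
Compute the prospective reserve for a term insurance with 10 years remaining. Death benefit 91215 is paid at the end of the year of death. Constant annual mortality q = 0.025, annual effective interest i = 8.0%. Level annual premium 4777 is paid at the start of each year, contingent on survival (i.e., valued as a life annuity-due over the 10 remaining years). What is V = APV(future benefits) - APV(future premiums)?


v = 1/(1+i) = 0.925926
APV(future benefits) per unit = sum_{k=0}^{9} k_p_x * q * v^(k+1) = 0.152478
APV(future benefits) = 91215 * 0.152478 = 13908.315
Life annuity-due factor ä_{x:10} = sum_{k=0}^{9} k_p_x * v^k = 6.587066
APV(future premiums) = 4777 * 6.587066 = 31466.4133
V = 13908.315 - 31466.4133
= -17558.0984


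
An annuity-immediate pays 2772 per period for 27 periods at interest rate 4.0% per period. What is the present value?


PV = PMT * (1 - (1+i)^(-n)) / i
= 2772 * (1 - (1+0.04)^(-27)) / 0.04
= 2772 * (1 - 0.346817) / 0.04
= 2772 * 16.329586
= 45265.6117


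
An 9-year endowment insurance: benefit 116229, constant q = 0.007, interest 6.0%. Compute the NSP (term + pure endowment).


Term component = 5396.0568
Pure endowment = 9_p_x * v^9 * benefit = 0.938735 * 0.591898 * 116229 = 64581.0275
NSP = 69977.0843


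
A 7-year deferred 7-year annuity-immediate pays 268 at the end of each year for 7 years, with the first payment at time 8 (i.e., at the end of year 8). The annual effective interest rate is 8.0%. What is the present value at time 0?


PV at time 7 of the 7-year annuity-immediate:
a_n = 268 * (1-(1+0.08)^(-7))/0.08 = 1395.3072
Discount back 7 years to time 0:
PV = 1395.3072 * (1+0.08)^(-7)
= 1395.3072 * 0.58349
= 814.1483


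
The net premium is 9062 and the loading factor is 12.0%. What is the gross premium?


Gross = net * (1 + loading)
= 9062 * (1 + 0.12)
= 9062 * 1.12
= 10149.44


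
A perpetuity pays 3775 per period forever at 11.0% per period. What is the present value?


PV = PMT / i
= 3775 / 0.11
= 34318.1818


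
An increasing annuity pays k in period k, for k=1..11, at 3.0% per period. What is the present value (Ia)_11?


(Ia)_n = sum_{k=1}^{n} k * v^k, v = 1/(1+i)
v = 0.970874
Sum computed term by term:
(Ia)_11 = 52.7856


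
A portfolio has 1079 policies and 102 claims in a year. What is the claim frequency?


frequency = claims / policies
= 102 / 1079
= 0.0945


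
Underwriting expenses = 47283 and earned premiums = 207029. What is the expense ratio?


Expense ratio = expenses / premiums
= 47283 / 207029
= 0.2284


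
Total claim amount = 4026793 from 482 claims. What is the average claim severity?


severity = total / number
= 4026793 / 482
= 8354.3423


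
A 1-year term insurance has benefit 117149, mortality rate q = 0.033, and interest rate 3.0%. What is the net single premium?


NSP = benefit * q * v
v = 1/(1+i) = 0.970874
NSP = 117149 * 0.033 * 0.970874
= 3753.3175


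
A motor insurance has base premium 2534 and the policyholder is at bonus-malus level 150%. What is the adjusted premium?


adjusted = base * BM_level / 100
= 2534 * 150 / 100
= 2534 * 1.5
= 3801.0


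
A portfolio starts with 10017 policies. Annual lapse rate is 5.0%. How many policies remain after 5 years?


remaining = initial * (1 - lapse)^years
= 10017 * (1 - 0.05)^5
= 10017 * 0.773781
= 7750.9637


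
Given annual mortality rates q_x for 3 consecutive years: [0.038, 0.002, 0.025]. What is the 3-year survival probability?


p_k = 1 - q_k for each year
Survival = product of (1 - q_k)
= 0.962 * 0.998 * 0.975
= 0.9361


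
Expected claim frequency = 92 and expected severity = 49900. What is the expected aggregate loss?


E[S] = E[N] * E[X]
= 92 * 49900
= 4.5908e+06


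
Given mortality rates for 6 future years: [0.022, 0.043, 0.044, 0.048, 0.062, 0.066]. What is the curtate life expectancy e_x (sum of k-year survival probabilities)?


e_x = sum_{k=1}^{n} k_p_x
k_p_x values:
  1_p_x = 0.978
  2_p_x = 0.935946
  3_p_x = 0.894764
  4_p_x = 0.851816
  5_p_x = 0.799003
  6_p_x = 0.746269
e_x = 5.2058


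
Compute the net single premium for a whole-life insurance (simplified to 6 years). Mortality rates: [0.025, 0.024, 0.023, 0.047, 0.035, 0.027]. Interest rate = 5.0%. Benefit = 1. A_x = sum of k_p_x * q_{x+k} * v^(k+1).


v = 0.952381
Year 0: k_p_x=1.0, q=0.025, term=0.02381
Year 1: k_p_x=0.975, q=0.024, term=0.021224
Year 2: k_p_x=0.9516, q=0.023, term=0.018907
Year 3: k_p_x=0.929713, q=0.047, term=0.035949
Year 4: k_p_x=0.886017, q=0.035, term=0.024298
Year 5: k_p_x=0.855006, q=0.027, term=0.017227
A_x = 0.1414


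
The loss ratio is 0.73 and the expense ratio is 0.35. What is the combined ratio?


Combined ratio = loss ratio + expense ratio
= 0.73 + 0.35
= 1.08


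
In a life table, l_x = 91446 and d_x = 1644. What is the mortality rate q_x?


q_x = d_x / l_x
= 1644 / 91446
= 0.018


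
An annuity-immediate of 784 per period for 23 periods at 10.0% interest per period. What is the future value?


FV = PMT * ((1+i)^n - 1) / i
= 784 * ((1.1)^23 - 1) / 0.1
= 784 * (8.954302 - 1) / 0.1
= 62361.7311


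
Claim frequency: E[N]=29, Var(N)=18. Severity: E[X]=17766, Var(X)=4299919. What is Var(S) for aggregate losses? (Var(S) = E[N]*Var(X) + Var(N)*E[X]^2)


Var(S) = E[N]*Var(X) + Var(N)*E[X]^2
= 29*4299919 + 18*17766^2
= 124697651 + 5681353608
= 5.8061e+09


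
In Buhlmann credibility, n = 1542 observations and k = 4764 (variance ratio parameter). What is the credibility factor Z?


Z = n / (n + k)
= 1542 / (1542 + 4764)
= 1542 / 6306
= 0.2445


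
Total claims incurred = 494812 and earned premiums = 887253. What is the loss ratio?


Loss ratio = claims / premiums
= 494812 / 887253
= 0.5577


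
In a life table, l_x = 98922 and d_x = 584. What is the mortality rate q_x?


q_x = d_x / l_x
= 584 / 98922
= 0.0059


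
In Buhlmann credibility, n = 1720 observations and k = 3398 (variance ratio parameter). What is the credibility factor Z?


Z = n / (n + k)
= 1720 / (1720 + 3398)
= 1720 / 5118
= 0.3361


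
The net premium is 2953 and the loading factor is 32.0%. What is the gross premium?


Gross = net * (1 + loading)
= 2953 * (1 + 0.32)
= 2953 * 1.32
= 3897.96


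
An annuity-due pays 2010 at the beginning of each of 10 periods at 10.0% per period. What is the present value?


PV_due = PMT * (1-(1+i)^(-n))/i * (1+i)
PV_immediate = 12350.5799
PV_due = 12350.5799 * 1.1
= 13585.6379


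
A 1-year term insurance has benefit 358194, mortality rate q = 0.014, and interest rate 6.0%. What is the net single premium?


NSP = benefit * q * v
v = 1/(1+i) = 0.943396
NSP = 358194 * 0.014 * 0.943396
= 4730.8642


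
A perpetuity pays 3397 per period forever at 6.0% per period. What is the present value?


PV = PMT / i
= 3397 / 0.06
= 56616.6667


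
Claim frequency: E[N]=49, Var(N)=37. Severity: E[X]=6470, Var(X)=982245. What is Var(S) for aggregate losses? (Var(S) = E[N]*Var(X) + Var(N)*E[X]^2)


Var(S) = E[N]*Var(X) + Var(N)*E[X]^2
= 49*982245 + 37*6470^2
= 48130005 + 1548853300
= 1.5970e+09


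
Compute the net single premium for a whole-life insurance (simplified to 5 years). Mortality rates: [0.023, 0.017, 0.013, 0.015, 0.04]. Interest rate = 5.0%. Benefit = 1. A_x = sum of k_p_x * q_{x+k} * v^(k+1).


v = 0.952381
Year 0: k_p_x=1.0, q=0.023, term=0.021905
Year 1: k_p_x=0.977, q=0.017, term=0.015065
Year 2: k_p_x=0.960391, q=0.013, term=0.010785
Year 3: k_p_x=0.947906, q=0.015, term=0.011698
Year 4: k_p_x=0.933687, q=0.04, term=0.029263
A_x = 0.0887


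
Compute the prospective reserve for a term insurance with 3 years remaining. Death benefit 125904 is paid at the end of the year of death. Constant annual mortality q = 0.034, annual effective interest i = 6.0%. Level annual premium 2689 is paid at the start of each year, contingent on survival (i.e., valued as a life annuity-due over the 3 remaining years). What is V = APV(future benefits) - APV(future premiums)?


v = 1/(1+i) = 0.943396
APV(future benefits) per unit = sum_{k=0}^{2} k_p_x * q * v^(k+1) = 0.087945
APV(future benefits) = 125904 * 0.087945 = 11072.674
Life annuity-due factor ä_{x:3} = sum_{k=0}^{2} k_p_x * v^k = 2.741826
APV(future premiums) = 2689 * 2.741826 = 7372.7708
V = 11072.674 - 7372.7708
= 3699.9031


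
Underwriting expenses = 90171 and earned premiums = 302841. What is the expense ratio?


Expense ratio = expenses / premiums
= 90171 / 302841
= 0.2978


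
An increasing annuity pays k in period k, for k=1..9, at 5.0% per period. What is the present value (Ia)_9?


(Ia)_n = sum_{k=1}^{n} k * v^k, v = 1/(1+i)
v = 0.952381
Sum computed term by term:
(Ia)_9 = 33.2347


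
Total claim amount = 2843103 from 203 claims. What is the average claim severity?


severity = total / number
= 2843103 / 203
= 14005.4335


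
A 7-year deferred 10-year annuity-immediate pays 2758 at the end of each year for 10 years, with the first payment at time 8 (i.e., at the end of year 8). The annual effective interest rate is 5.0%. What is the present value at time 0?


PV at time 7 of the 10-year annuity-immediate:
a_n = 2758 * (1-(1+0.05)^(-10))/0.05 = 21296.5449
Discount back 7 years to time 0:
PV = 21296.5449 * (1+0.05)^(-7)
= 21296.5449 * 0.710681
= 15135.0569


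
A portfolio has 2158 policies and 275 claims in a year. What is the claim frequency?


frequency = claims / policies
= 275 / 2158
= 0.1274


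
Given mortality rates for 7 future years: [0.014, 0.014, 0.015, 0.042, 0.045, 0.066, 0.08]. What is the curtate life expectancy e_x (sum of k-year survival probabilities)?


e_x = sum_{k=1}^{n} k_p_x
k_p_x values:
  1_p_x = 0.986
  2_p_x = 0.972196
  3_p_x = 0.957613
  4_p_x = 0.917393
  5_p_x = 0.876111
  6_p_x = 0.818287
  7_p_x = 0.752824
e_x = 6.2804


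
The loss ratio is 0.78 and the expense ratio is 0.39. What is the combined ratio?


Combined ratio = loss ratio + expense ratio
= 0.78 + 0.39
= 1.17


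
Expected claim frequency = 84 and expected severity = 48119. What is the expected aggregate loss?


E[S] = E[N] * E[X]
= 84 * 48119
= 4.0420e+06
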